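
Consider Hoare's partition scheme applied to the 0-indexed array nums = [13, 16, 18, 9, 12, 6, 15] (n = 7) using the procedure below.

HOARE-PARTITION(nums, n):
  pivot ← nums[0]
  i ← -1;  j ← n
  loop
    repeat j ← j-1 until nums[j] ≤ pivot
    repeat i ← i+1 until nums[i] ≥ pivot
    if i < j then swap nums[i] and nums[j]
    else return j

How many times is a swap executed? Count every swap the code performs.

pivot=13
j stops at 5 (6), i stops at 0 (13); swap ⇒ [6, 16, 18, 9, 12, 13, 15]
j stops at 4 (12), i stops at 1 (16); swap ⇒ [6, 12, 18, 9, 16, 13, 15]
j stops at 3 (9), i stops at 2 (18); swap ⇒ [6, 12, 9, 18, 16, 13, 15]
j stops at 2, i stops at 3; i≥j ⇒ return 2. nums=[6, 12, 9, 18, 16, 13, 15]

3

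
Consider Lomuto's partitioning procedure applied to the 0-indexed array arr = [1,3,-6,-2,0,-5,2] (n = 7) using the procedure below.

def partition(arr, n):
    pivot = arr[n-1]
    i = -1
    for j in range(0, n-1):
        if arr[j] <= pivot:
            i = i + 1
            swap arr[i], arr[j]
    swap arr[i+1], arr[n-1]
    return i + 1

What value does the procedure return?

5

pivot = arr[6] = 2; i = -1
j=0: arr[0]=1 ≤ 2 → i=0, swap arr[0],arr[0] (no change) → [1,3,-6,-2,0,-5,2]
j=1: arr[1]=3 > 2 → no swap
j=2: arr[2]=-6 ≤ 2 → i=1, swap arr[1],arr[2] → [1,-6,3,-2,0,-5,2]
j=3: arr[3]=-2 ≤ 2 → i=2, swap arr[2],arr[3] → [1,-6,-2,3,0,-5,2]
j=4: arr[4]=0 ≤ 2 → i=3, swap arr[3],arr[4] → [1,-6,-2,0,3,-5,2]
j=5: arr[5]=-5 ≤ 2 → i=4, swap arr[4],arr[5] → [1,-6,-2,0,-5,3,2]
final swap arr[5],arr[6] → [1,-6,-2,0,-5,2,3]; return 5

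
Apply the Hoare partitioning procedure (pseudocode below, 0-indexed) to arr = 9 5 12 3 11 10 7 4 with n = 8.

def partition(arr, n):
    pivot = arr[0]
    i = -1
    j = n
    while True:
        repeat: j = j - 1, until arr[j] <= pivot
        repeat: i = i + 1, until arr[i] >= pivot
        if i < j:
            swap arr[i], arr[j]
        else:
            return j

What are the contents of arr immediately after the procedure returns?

4 5 7 3 11 10 12 9

pivot=9
j stops at 7 (4), i stops at 0 (9); swap ⇒ 4 5 12 3 11 10 7 9
j stops at 6 (7), i stops at 2 (12); swap ⇒ 4 5 7 3 11 10 12 9
j stops at 3, i stops at 4; i≥j ⇒ return 3. arr=4 5 7 3 11 10 12 9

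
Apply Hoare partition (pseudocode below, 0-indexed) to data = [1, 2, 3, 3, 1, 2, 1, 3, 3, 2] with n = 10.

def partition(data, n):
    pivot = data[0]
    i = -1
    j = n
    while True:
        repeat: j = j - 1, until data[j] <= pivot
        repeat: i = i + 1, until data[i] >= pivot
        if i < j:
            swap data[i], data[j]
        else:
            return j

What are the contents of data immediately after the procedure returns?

[1, 1, 3, 3, 2, 2, 1, 3, 3, 2]

pivot=1
j stops at 6 (1), i stops at 0 (1); swap ⇒ [1, 2, 3, 3, 1, 2, 1, 3, 3, 2]
j stops at 4 (1), i stops at 1 (2); swap ⇒ [1, 1, 3, 3, 2, 2, 1, 3, 3, 2]
j stops at 1, i stops at 2; i≥j ⇒ return 1. data=[1, 1, 3, 3, 2, 2, 1, 3, 3, 2]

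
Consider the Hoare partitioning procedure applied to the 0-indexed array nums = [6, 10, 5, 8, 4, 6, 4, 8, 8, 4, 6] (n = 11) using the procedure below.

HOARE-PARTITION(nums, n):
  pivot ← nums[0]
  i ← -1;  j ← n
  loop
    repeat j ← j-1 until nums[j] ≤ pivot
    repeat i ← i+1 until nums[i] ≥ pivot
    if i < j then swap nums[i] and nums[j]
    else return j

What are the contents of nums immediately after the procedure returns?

[6, 4, 5, 4, 4, 6, 8, 8, 8, 10, 6]

pivot=6
j stops at 10 (6), i stops at 0 (6); swap ⇒ [6, 10, 5, 8, 4, 6, 4, 8, 8, 4, 6]
j stops at 9 (4), i stops at 1 (10); swap ⇒ [6, 4, 5, 8, 4, 6, 4, 8, 8, 10, 6]
j stops at 6 (4), i stops at 3 (8); swap ⇒ [6, 4, 5, 4, 4, 6, 8, 8, 8, 10, 6]
j stops at 5, i stops at 5; i≥j ⇒ return 5. nums=[6, 4, 5, 4, 4, 6, 8, 8, 8, 10, 6]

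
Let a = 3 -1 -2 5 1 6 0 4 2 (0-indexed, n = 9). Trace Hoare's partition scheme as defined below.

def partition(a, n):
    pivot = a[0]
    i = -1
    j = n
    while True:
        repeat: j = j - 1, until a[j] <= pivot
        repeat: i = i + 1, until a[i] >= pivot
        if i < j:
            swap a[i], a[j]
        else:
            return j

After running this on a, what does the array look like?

pivot = a[0] = 3; i = -1, j = 9
j→8 (a[8]=2≤3), i→0 (a[0]=3≥3); i<j, swap → 2 -1 -2 5 1 6 0 4 3
j→6 (a[6]=0≤3), i→3 (a[3]=5≥3); i<j, swap → 2 -1 -2 0 1 6 5 4 3
j→4, i→5; i≥j, return j=4. a = 2 -1 -2 0 1 6 5 4 3

2 -1 -2 0 1 6 5 4 3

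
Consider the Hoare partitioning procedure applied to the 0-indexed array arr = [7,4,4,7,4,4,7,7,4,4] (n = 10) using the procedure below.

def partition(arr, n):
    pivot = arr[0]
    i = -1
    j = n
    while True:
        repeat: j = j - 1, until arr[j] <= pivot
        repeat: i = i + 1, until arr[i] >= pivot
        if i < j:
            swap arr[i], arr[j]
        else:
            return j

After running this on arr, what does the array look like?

[4,4,4,4,4,4,7,7,7,7]

pivot = arr[0] = 7; i = -1, j = 10
j→9 (arr[9]=4≤7), i→0 (arr[0]=7≥7); i<j, swap → [4,4,4,7,4,4,7,7,4,7]
j→8 (arr[8]=4≤7), i→3 (arr[3]=7≥7); i<j, swap → [4,4,4,4,4,4,7,7,7,7]
j→7 (arr[7]=7≤7), i→6 (arr[6]=7≥7); i<j, swap → [4,4,4,4,4,4,7,7,7,7]
j→6, i→7; i≥j, return j=6. arr = [4,4,4,4,4,4,7,7,7,7]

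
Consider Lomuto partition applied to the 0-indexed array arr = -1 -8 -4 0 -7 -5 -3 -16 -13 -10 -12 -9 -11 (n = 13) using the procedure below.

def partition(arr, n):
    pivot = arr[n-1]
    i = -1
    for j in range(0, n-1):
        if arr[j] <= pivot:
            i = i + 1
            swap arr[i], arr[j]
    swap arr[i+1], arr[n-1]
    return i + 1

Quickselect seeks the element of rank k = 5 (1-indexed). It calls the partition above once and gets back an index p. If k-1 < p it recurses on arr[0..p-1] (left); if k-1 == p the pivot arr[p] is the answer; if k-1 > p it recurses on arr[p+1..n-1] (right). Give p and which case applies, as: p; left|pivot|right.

pivot=-11, i=-1
j=0: -1>-11, skip
j=1: -8>-11, skip
j=2: -4>-11, skip
j=3: 0>-11, skip
j=4: -7>-11, skip
j=5: -5>-11, skip
j=6: -3>-11, skip
j=7: -16≤-11, i=0, swap(0,7) ⇒ -16 -8 -4 0 -7 -5 -3 -1 -13 -10 -12 -9 -11
j=8: -13≤-11, i=1, swap(1,8) ⇒ -16 -13 -4 0 -7 -5 -3 -1 -8 -10 -12 -9 -11
j=9: -10>-11, skip
j=10: -12≤-11, i=2, swap(2,10) ⇒ -16 -13 -12 0 -7 -5 -3 -1 -8 -10 -4 -9 -11
j=11: -9>-11, skip
swap(3,12) ⇒ -16 -13 -12 -11 -7 -5 -3 -1 -8 -10 -4 -9 0; return 3
p = 3; k-1 = 4 > 3 ⇒ right

3; right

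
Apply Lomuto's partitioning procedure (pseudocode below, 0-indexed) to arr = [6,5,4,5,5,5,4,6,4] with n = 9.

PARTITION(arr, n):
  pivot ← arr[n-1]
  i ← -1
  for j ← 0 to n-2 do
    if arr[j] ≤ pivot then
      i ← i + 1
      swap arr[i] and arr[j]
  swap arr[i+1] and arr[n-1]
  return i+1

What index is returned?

pivot=4, i=-1
j=0: 6>4, skip
j=1: 5>4, skip
j=2: 4≤4, i=0, swap(0,2) ⇒ [4,5,6,5,5,5,4,6,4]
j=3: 5>4, skip
j=4: 5>4, skip
j=5: 5>4, skip
j=6: 4≤4, i=1, swap(1,6) ⇒ [4,4,6,5,5,5,5,6,4]
j=7: 6>4, skip
swap(2,8) ⇒ [4,4,4,5,5,5,5,6,6]; return 2

2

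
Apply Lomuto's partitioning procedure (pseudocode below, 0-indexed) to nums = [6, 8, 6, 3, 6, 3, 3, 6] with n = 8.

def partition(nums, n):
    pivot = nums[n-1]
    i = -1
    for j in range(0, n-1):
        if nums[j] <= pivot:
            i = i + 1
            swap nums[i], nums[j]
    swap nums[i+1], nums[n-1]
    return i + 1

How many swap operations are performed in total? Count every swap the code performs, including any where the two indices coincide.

7

pivot=6, i=-1
j=0: 6≤6, i=0, swap(0,0) ⇒ [6, 8, 6, 3, 6, 3, 3, 6]
j=1: 8>6, skip
j=2: 6≤6, i=1, swap(1,2) ⇒ [6, 6, 8, 3, 6, 3, 3, 6]
j=3: 3≤6, i=2, swap(2,3) ⇒ [6, 6, 3, 8, 6, 3, 3, 6]
j=4: 6≤6, i=3, swap(3,4) ⇒ [6, 6, 3, 6, 8, 3, 3, 6]
j=5: 3≤6, i=4, swap(4,5) ⇒ [6, 6, 3, 6, 3, 8, 3, 6]
j=6: 3≤6, i=5, swap(5,6) ⇒ [6, 6, 3, 6, 3, 3, 8, 6]
swap(6,7) ⇒ [6, 6, 3, 6, 3, 3, 6, 8]; return 6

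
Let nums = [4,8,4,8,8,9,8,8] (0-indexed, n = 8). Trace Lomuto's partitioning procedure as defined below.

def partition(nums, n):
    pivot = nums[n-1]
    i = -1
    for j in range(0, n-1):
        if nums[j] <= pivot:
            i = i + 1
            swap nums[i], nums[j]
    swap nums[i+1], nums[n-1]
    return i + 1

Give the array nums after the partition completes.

[4,8,4,8,8,8,8,9]

pivot = nums[7] = 8; i = -1
j=0: nums[0]=4 ≤ 8 → i=0, swap nums[0],nums[0] (no change) → [4,8,4,8,8,9,8,8]
j=1: nums[1]=8 ≤ 8 → i=1, swap nums[1],nums[1] (no change) → [4,8,4,8,8,9,8,8]
j=2: nums[2]=4 ≤ 8 → i=2, swap nums[2],nums[2] (no change) → [4,8,4,8,8,9,8,8]
j=3: nums[3]=8 ≤ 8 → i=3, swap nums[3],nums[3] (no change) → [4,8,4,8,8,9,8,8]
j=4: nums[4]=8 ≤ 8 → i=4, swap nums[4],nums[4] (no change) → [4,8,4,8,8,9,8,8]
j=5: nums[5]=9 > 8 → no swap
j=6: nums[6]=8 ≤ 8 → i=5, swap nums[5],nums[6] → [4,8,4,8,8,8,9,8]
final swap nums[6],nums[7] → [4,8,4,8,8,8,8,9]; return 6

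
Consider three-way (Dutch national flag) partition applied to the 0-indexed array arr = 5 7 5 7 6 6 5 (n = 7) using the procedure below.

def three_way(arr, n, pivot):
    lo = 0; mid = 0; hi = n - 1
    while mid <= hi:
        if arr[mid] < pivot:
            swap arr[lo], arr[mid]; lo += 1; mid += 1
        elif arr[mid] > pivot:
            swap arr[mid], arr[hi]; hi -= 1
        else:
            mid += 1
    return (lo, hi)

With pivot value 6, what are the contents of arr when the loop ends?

5 5 5 6 6 7 7

lo=0 mid=0 hi=6
5<6: swap(0,0), lo=1 mid=1 ⇒ 5 7 5 7 6 6 5
7>6: swap(1,6), hi=5 ⇒ 5 5 5 7 6 6 7
5<6: swap(1,1), lo=2 mid=2 ⇒ 5 5 5 7 6 6 7
5<6: swap(2,2), lo=3 mid=3 ⇒ 5 5 5 7 6 6 7
7>6: swap(3,5), hi=4 ⇒ 5 5 5 6 6 7 7
6=6: mid=4
6=6: mid=5
done. lo=3 hi=4; arr=5 5 5 6 6 7 7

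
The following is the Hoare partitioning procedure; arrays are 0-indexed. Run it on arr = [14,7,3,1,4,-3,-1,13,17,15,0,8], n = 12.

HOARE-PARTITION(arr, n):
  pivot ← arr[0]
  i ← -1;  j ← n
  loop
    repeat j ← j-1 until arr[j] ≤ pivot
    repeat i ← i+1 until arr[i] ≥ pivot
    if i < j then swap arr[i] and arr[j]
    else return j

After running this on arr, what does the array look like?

[8,7,3,1,4,-3,-1,13,0,15,17,14]

pivot=14
j stops at 11 (8), i stops at 0 (14); swap ⇒ [8,7,3,1,4,-3,-1,13,17,15,0,14]
j stops at 10 (0), i stops at 8 (17); swap ⇒ [8,7,3,1,4,-3,-1,13,0,15,17,14]
j stops at 8, i stops at 9; i≥j ⇒ return 8. arr=[8,7,3,1,4,-3,-1,13,0,15,17,14]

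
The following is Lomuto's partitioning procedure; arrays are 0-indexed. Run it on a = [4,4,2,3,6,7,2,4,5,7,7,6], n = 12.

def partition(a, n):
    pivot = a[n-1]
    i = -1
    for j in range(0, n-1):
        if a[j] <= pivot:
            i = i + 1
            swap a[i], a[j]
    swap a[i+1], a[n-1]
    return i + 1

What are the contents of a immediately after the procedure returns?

[4,4,2,3,6,2,4,5,6,7,7,7]

pivot = a[11] = 6; i = -1
j=0: a[0]=4 ≤ 6 → i=0, swap a[0],a[0] (no change) → [4,4,2,3,6,7,2,4,5,7,7,6]
j=1: a[1]=4 ≤ 6 → i=1, swap a[1],a[1] (no change) → [4,4,2,3,6,7,2,4,5,7,7,6]
j=2: a[2]=2 ≤ 6 → i=2, swap a[2],a[2] (no change) → [4,4,2,3,6,7,2,4,5,7,7,6]
j=3: a[3]=3 ≤ 6 → i=3, swap a[3],a[3] (no change) → [4,4,2,3,6,7,2,4,5,7,7,6]
j=4: a[4]=6 ≤ 6 → i=4, swap a[4],a[4] (no change) → [4,4,2,3,6,7,2,4,5,7,7,6]
j=5: a[5]=7 > 6 → no swap
j=6: a[6]=2 ≤ 6 → i=5, swap a[5],a[6] → [4,4,2,3,6,2,7,4,5,7,7,6]
j=7: a[7]=4 ≤ 6 → i=6, swap a[6],a[7] → [4,4,2,3,6,2,4,7,5,7,7,6]
j=8: a[8]=5 ≤ 6 → i=7, swap a[7],a[8] → [4,4,2,3,6,2,4,5,7,7,7,6]
j=9: a[9]=7 > 6 → no swap
j=10: a[10]=7 > 6 → no swap
final swap a[8],a[11] → [4,4,2,3,6,2,4,5,6,7,7,7]; return 8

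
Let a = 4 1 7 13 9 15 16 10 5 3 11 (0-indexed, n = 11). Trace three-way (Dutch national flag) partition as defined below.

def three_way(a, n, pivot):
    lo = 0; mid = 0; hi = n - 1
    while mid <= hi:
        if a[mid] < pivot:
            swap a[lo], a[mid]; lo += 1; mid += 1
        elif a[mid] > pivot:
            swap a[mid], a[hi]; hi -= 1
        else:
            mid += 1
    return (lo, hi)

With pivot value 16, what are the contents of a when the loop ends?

pivot = 16; lo=0, mid=0, hi=10
a[mid]=4<16: swap a[0],a[0]; lo=1,mid=1 → 4 1 7 13 9 15 16 10 5 3 11
a[mid]=1<16: swap a[1],a[1]; lo=2,mid=2 → 4 1 7 13 9 15 16 10 5 3 11
a[mid]=7<16: swap a[2],a[2]; lo=3,mid=3 → 4 1 7 13 9 15 16 10 5 3 11
a[mid]=13<16: swap a[3],a[3]; lo=4,mid=4 → 4 1 7 13 9 15 16 10 5 3 11
a[mid]=9<16: swap a[4],a[4]; lo=5,mid=5 → 4 1 7 13 9 15 16 10 5 3 11
a[mid]=15<16: swap a[5],a[5]; lo=6,mid=6 → 4 1 7 13 9 15 16 10 5 3 11
a[mid]=16=16: mid=7
a[mid]=10<16: swap a[6],a[7]; lo=7,mid=8 → 4 1 7 13 9 15 10 16 5 3 11
a[mid]=5<16: swap a[7],a[8]; lo=8,mid=9 → 4 1 7 13 9 15 10 5 16 3 11
a[mid]=3<16: swap a[8],a[9]; lo=9,mid=10 → 4 1 7 13 9 15 10 5 3 16 11
a[mid]=11<16: swap a[9],a[10]; lo=10,mid=11 → 4 1 7 13 9 15 10 5 3 11 16
end: lo=10, hi=10; a = 4 1 7 13 9 15 10 5 3 11 16

4 1 7 13 9 15 10 5 3 11 16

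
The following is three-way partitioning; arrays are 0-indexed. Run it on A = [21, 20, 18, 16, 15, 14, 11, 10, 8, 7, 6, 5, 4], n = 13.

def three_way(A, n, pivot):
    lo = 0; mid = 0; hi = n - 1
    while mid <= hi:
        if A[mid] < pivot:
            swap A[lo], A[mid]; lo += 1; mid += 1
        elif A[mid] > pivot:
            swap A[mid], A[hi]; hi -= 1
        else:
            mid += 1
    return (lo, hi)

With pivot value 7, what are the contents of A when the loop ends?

pivot = 7; lo=0, mid=0, hi=12
A[mid]=21>7: swap A[0],A[12]; hi=11 → [4, 20, 18, 16, 15, 14, 11, 10, 8, 7, 6, 5, 21]
A[mid]=4<7: swap A[0],A[0]; lo=1,mid=1 → [4, 20, 18, 16, 15, 14, 11, 10, 8, 7, 6, 5, 21]
A[mid]=20>7: swap A[1],A[11]; hi=10 → [4, 5, 18, 16, 15, 14, 11, 10, 8, 7, 6, 20, 21]
A[mid]=5<7: swap A[1],A[1]; lo=2,mid=2 → [4, 5, 18, 16, 15, 14, 11, 10, 8, 7, 6, 20, 21]
A[mid]=18>7: swap A[2],A[10]; hi=9 → [4, 5, 6, 16, 15, 14, 11, 10, 8, 7, 18, 20, 21]
A[mid]=6<7: swap A[2],A[2]; lo=3,mid=3 → [4, 5, 6, 16, 15, 14, 11, 10, 8, 7, 18, 20, 21]
A[mid]=16>7: swap A[3],A[9]; hi=8 → [4, 5, 6, 7, 15, 14, 11, 10, 8, 16, 18, 20, 21]
A[mid]=7=7: mid=4
A[mid]=15>7: swap A[4],A[8]; hi=7 → [4, 5, 6, 7, 8, 14, 11, 10, 15, 16, 18, 20, 21]
A[mid]=8>7: swap A[4],A[7]; hi=6 → [4, 5, 6, 7, 10, 14, 11, 8, 15, 16, 18, 20, 21]
A[mid]=10>7: swap A[4],A[6]; hi=5 → [4, 5, 6, 7, 11, 14, 10, 8, 15, 16, 18, 20, 21]
A[mid]=11>7: swap A[4],A[5]; hi=4 → [4, 5, 6, 7, 14, 11, 10, 8, 15, 16, 18, 20, 21]
A[mid]=14>7: swap A[4],A[4]; hi=3 → [4, 5, 6, 7, 14, 11, 10, 8, 15, 16, 18, 20, 21]
end: lo=3, hi=3; A = [4, 5, 6, 7, 14, 11, 10, 8, 15, 16, 18, 20, 21]

[4, 5, 6, 7, 14, 11, 10, 8, 15, 16, 18, 20, 21]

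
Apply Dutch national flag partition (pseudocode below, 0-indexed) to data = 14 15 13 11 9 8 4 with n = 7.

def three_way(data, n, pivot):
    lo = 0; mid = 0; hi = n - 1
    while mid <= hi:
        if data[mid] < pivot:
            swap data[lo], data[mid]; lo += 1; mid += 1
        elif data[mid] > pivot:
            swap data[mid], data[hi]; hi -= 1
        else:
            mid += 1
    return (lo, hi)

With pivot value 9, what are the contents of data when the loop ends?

4 8 9 11 13 15 14

lo=0 mid=0 hi=6
14>9: swap(0,6), hi=5 ⇒ 4 15 13 11 9 8 14
4<9: swap(0,0), lo=1 mid=1 ⇒ 4 15 13 11 9 8 14
15>9: swap(1,5), hi=4 ⇒ 4 8 13 11 9 15 14
8<9: swap(1,1), lo=2 mid=2 ⇒ 4 8 13 11 9 15 14
13>9: swap(2,4), hi=3 ⇒ 4 8 9 11 13 15 14
9=9: mid=3
11>9: swap(3,3), hi=2 ⇒ 4 8 9 11 13 15 14
done. lo=2 hi=2; data=4 8 9 11 13 15 14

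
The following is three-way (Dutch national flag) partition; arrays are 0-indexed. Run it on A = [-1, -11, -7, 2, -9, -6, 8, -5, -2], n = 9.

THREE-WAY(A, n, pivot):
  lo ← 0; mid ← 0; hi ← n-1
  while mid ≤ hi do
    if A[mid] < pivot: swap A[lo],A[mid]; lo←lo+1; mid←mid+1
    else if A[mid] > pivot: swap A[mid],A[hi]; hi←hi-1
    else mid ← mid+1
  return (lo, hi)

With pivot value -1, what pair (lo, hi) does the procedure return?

lo=0 mid=0 hi=8
-1=-1: mid=1
-11<-1: swap(0,1), lo=1 mid=2 ⇒ [-11, -1, -7, 2, -9, -6, 8, -5, -2]
-7<-1: swap(1,2), lo=2 mid=3 ⇒ [-11, -7, -1, 2, -9, -6, 8, -5, -2]
2>-1: swap(3,8), hi=7 ⇒ [-11, -7, -1, -2, -9, -6, 8, -5, 2]
-2<-1: swap(2,3), lo=3 mid=4 ⇒ [-11, -7, -2, -1, -9, -6, 8, -5, 2]
-9<-1: swap(3,4), lo=4 mid=5 ⇒ [-11, -7, -2, -9, -1, -6, 8, -5, 2]
-6<-1: swap(4,5), lo=5 mid=6 ⇒ [-11, -7, -2, -9, -6, -1, 8, -5, 2]
8>-1: swap(6,7), hi=6 ⇒ [-11, -7, -2, -9, -6, -1, -5, 8, 2]
-5<-1: swap(5,6), lo=6 mid=7 ⇒ [-11, -7, -2, -9, -6, -5, -1, 8, 2]
done. lo=6 hi=6; A=[-11, -7, -2, -9, -6, -5, -1, 8, 2]

(6, 6)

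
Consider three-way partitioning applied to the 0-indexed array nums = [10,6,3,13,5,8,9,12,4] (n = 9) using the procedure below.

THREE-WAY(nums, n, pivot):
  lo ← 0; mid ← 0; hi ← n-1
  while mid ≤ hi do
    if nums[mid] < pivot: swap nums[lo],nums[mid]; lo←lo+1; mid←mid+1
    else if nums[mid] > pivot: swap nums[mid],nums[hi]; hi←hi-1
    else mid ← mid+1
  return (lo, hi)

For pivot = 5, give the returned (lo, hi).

lo=0 mid=0 hi=8
10>5: swap(0,8), hi=7 ⇒ [4,6,3,13,5,8,9,12,10]
4<5: swap(0,0), lo=1 mid=1 ⇒ [4,6,3,13,5,8,9,12,10]
6>5: swap(1,7), hi=6 ⇒ [4,12,3,13,5,8,9,6,10]
12>5: swap(1,6), hi=5 ⇒ [4,9,3,13,5,8,12,6,10]
9>5: swap(1,5), hi=4 ⇒ [4,8,3,13,5,9,12,6,10]
8>5: swap(1,4), hi=3 ⇒ [4,5,3,13,8,9,12,6,10]
5=5: mid=2
3<5: swap(1,2), lo=2 mid=3 ⇒ [4,3,5,13,8,9,12,6,10]
13>5: swap(3,3), hi=2 ⇒ [4,3,5,13,8,9,12,6,10]
done. lo=2 hi=2; nums=[4,3,5,13,8,9,12,6,10]

(2, 2)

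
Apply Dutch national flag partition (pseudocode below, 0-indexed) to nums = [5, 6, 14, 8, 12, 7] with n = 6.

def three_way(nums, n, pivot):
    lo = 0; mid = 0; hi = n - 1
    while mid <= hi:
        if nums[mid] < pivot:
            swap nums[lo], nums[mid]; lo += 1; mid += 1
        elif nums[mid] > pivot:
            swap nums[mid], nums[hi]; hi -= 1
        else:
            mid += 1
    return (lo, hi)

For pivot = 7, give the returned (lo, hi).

lo=0 mid=0 hi=5
5<7: swap(0,0), lo=1 mid=1 ⇒ [5, 6, 14, 8, 12, 7]
6<7: swap(1,1), lo=2 mid=2 ⇒ [5, 6, 14, 8, 12, 7]
14>7: swap(2,5), hi=4 ⇒ [5, 6, 7, 8, 12, 14]
7=7: mid=3
8>7: swap(3,4), hi=3 ⇒ [5, 6, 7, 12, 8, 14]
12>7: swap(3,3), hi=2 ⇒ [5, 6, 7, 12, 8, 14]
done. lo=2 hi=2; nums=[5, 6, 7, 12, 8, 14]

(2, 2)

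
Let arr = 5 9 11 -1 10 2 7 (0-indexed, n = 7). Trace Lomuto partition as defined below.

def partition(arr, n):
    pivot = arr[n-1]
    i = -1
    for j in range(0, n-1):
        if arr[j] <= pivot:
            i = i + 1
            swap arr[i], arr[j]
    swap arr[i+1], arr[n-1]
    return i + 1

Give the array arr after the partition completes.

5 -1 2 7 10 11 9

pivot = arr[6] = 7; i = -1
j=0: arr[0]=5 ≤ 7 → i=0, swap arr[0],arr[0] (no change) → 5 9 11 -1 10 2 7
j=1: arr[1]=9 > 7 → no swap
j=2: arr[2]=11 > 7 → no swap
j=3: arr[3]=-1 ≤ 7 → i=1, swap arr[1],arr[3] → 5 -1 11 9 10 2 7
j=4: arr[4]=10 > 7 → no swap
j=5: arr[5]=2 ≤ 7 → i=2, swap arr[2],arr[5] → 5 -1 2 9 10 11 7
final swap arr[3],arr[6] → 5 -1 2 7 10 11 9; return 3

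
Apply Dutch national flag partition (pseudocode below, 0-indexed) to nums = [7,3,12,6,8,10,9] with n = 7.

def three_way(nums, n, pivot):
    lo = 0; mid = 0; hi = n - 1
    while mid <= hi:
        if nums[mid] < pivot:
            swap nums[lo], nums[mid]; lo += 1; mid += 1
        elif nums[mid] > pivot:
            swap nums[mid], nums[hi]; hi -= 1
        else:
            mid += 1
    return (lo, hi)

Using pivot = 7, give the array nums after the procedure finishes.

[3,6,7,8,10,9,12]

lo=0 mid=0 hi=6
7=7: mid=1
3<7: swap(0,1), lo=1 mid=2 ⇒ [3,7,12,6,8,10,9]
12>7: swap(2,6), hi=5 ⇒ [3,7,9,6,8,10,12]
9>7: swap(2,5), hi=4 ⇒ [3,7,10,6,8,9,12]
10>7: swap(2,4), hi=3 ⇒ [3,7,8,6,10,9,12]
8>7: swap(2,3), hi=2 ⇒ [3,7,6,8,10,9,12]
6<7: swap(1,2), lo=2 mid=3 ⇒ [3,6,7,8,10,9,12]
done. lo=2 hi=2; nums=[3,6,7,8,10,9,12]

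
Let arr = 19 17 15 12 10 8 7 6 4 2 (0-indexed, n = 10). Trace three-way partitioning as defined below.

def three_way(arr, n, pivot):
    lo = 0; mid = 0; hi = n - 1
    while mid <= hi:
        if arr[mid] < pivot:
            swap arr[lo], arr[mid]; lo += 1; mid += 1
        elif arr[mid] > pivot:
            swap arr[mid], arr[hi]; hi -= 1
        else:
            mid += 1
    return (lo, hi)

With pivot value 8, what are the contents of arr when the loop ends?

2 4 6 7 8 10 12 15 17 19

lo=0 mid=0 hi=9
19>8: swap(0,9), hi=8 ⇒ 2 17 15 12 10 8 7 6 4 19
2<8: swap(0,0), lo=1 mid=1 ⇒ 2 17 15 12 10 8 7 6 4 19
17>8: swap(1,8), hi=7 ⇒ 2 4 15 12 10 8 7 6 17 19
4<8: swap(1,1), lo=2 mid=2 ⇒ 2 4 15 12 10 8 7 6 17 19
15>8: swap(2,7), hi=6 ⇒ 2 4 6 12 10 8 7 15 17 19
6<8: swap(2,2), lo=3 mid=3 ⇒ 2 4 6 12 10 8 7 15 17 19
12>8: swap(3,6), hi=5 ⇒ 2 4 6 7 10 8 12 15 17 19
7<8: swap(3,3), lo=4 mid=4 ⇒ 2 4 6 7 10 8 12 15 17 19
10>8: swap(4,5), hi=4 ⇒ 2 4 6 7 8 10 12 15 17 19
8=8: mid=5
done. lo=4 hi=4; arr=2 4 6 7 8 10 12 15 17 19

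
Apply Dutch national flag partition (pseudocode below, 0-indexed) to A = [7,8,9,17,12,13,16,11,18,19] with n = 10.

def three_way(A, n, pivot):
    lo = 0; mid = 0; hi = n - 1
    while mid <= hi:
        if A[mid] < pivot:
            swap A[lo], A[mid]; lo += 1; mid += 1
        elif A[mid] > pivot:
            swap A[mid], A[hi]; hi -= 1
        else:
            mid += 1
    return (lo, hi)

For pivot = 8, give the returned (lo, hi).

(1, 1)

lo=0 mid=0 hi=9
7<8: swap(0,0), lo=1 mid=1 ⇒ [7,8,9,17,12,13,16,11,18,19]
8=8: mid=2
9>8: swap(2,9), hi=8 ⇒ [7,8,19,17,12,13,16,11,18,9]
19>8: swap(2,8), hi=7 ⇒ [7,8,18,17,12,13,16,11,19,9]
18>8: swap(2,7), hi=6 ⇒ [7,8,11,17,12,13,16,18,19,9]
11>8: swap(2,6), hi=5 ⇒ [7,8,16,17,12,13,11,18,19,9]
16>8: swap(2,5), hi=4 ⇒ [7,8,13,17,12,16,11,18,19,9]
13>8: swap(2,4), hi=3 ⇒ [7,8,12,17,13,16,11,18,19,9]
12>8: swap(2,3), hi=2 ⇒ [7,8,17,12,13,16,11,18,19,9]
17>8: swap(2,2), hi=1 ⇒ [7,8,17,12,13,16,11,18,19,9]
done. lo=1 hi=1; A=[7,8,17,12,13,16,11,18,19,9]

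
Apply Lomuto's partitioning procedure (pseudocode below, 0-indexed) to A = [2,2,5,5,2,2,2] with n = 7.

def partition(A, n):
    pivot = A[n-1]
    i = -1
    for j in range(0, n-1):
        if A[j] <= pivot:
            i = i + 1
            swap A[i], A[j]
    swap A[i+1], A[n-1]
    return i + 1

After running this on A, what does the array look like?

[2,2,2,2,2,5,5]

pivot = A[6] = 2; i = -1
j=0: A[0]=2 ≤ 2 → i=0, swap A[0],A[0] (no change) → [2,2,5,5,2,2,2]
j=1: A[1]=2 ≤ 2 → i=1, swap A[1],A[1] (no change) → [2,2,5,5,2,2,2]
j=2: A[2]=5 > 2 → no swap
j=3: A[3]=5 > 2 → no swap
j=4: A[4]=2 ≤ 2 → i=2, swap A[2],A[4] → [2,2,2,5,5,2,2]
j=5: A[5]=2 ≤ 2 → i=3, swap A[3],A[5] → [2,2,2,2,5,5,2]
final swap A[4],A[6] → [2,2,2,2,2,5,5]; return 4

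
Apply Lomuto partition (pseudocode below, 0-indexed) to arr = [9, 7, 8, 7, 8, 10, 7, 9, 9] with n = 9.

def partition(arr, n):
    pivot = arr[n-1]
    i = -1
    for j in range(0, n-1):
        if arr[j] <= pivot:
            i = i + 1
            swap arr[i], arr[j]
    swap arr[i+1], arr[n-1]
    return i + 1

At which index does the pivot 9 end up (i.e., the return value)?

7

pivot = arr[8] = 9; i = -1
j=0: arr[0]=9 ≤ 9 → i=0, swap arr[0],arr[0] (no change) → [9, 7, 8, 7, 8, 10, 7, 9, 9]
j=1: arr[1]=7 ≤ 9 → i=1, swap arr[1],arr[1] (no change) → [9, 7, 8, 7, 8, 10, 7, 9, 9]
j=2: arr[2]=8 ≤ 9 → i=2, swap arr[2],arr[2] (no change) → [9, 7, 8, 7, 8, 10, 7, 9, 9]
j=3: arr[3]=7 ≤ 9 → i=3, swap arr[3],arr[3] (no change) → [9, 7, 8, 7, 8, 10, 7, 9, 9]
j=4: arr[4]=8 ≤ 9 → i=4, swap arr[4],arr[4] (no change) → [9, 7, 8, 7, 8, 10, 7, 9, 9]
j=5: arr[5]=10 > 9 → no swap
j=6: arr[6]=7 ≤ 9 → i=5, swap arr[5],arr[6] → [9, 7, 8, 7, 8, 7, 10, 9, 9]
j=7: arr[7]=9 ≤ 9 → i=6, swap arr[6],arr[7] → [9, 7, 8, 7, 8, 7, 9, 10, 9]
final swap arr[7],arr[8] → [9, 7, 8, 7, 8, 7, 9, 9, 10]; return 7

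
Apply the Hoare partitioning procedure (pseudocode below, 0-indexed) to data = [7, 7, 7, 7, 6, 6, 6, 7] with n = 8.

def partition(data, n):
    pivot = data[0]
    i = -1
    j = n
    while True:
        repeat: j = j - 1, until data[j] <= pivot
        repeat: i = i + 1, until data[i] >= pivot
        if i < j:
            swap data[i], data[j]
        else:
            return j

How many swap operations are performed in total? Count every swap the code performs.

pivot = data[0] = 7; i = -1, j = 8
j→7 (data[7]=7≤7), i→0 (data[0]=7≥7); i<j, swap → [7, 7, 7, 7, 6, 6, 6, 7]
j→6 (data[6]=6≤7), i→1 (data[1]=7≥7); i<j, swap → [7, 6, 7, 7, 6, 6, 7, 7]
j→5 (data[5]=6≤7), i→2 (data[2]=7≥7); i<j, swap → [7, 6, 6, 7, 6, 7, 7, 7]
j→4 (data[4]=6≤7), i→3 (data[3]=7≥7); i<j, swap → [7, 6, 6, 6, 7, 7, 7, 7]
j→3, i→4; i≥j, return j=3. data = [7, 6, 6, 6, 7, 7, 7, 7]

4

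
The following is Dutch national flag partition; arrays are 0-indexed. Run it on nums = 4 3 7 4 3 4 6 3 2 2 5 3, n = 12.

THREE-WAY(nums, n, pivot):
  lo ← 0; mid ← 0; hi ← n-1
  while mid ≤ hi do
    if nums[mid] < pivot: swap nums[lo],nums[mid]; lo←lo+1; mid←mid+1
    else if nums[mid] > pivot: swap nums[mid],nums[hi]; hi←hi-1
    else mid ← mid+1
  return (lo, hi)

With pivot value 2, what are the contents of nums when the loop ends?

lo=0 mid=0 hi=11
4>2: swap(0,11), hi=10 ⇒ 3 3 7 4 3 4 6 3 2 2 5 4
3>2: swap(0,10), hi=9 ⇒ 5 3 7 4 3 4 6 3 2 2 3 4
5>2: swap(0,9), hi=8 ⇒ 2 3 7 4 3 4 6 3 2 5 3 4
2=2: mid=1
3>2: swap(1,8), hi=7 ⇒ 2 2 7 4 3 4 6 3 3 5 3 4
2=2: mid=2
7>2: swap(2,7), hi=6 ⇒ 2 2 3 4 3 4 6 7 3 5 3 4
3>2: swap(2,6), hi=5 ⇒ 2 2 6 4 3 4 3 7 3 5 3 4
6>2: swap(2,5), hi=4 ⇒ 2 2 4 4 3 6 3 7 3 5 3 4
4>2: swap(2,4), hi=3 ⇒ 2 2 3 4 4 6 3 7 3 5 3 4
3>2: swap(2,3), hi=2 ⇒ 2 2 4 3 4 6 3 7 3 5 3 4
4>2: swap(2,2), hi=1 ⇒ 2 2 4 3 4 6 3 7 3 5 3 4
done. lo=0 hi=1; nums=2 2 4 3 4 6 3 7 3 5 3 4

2 2 4 3 4 6 3 7 3 5 3 4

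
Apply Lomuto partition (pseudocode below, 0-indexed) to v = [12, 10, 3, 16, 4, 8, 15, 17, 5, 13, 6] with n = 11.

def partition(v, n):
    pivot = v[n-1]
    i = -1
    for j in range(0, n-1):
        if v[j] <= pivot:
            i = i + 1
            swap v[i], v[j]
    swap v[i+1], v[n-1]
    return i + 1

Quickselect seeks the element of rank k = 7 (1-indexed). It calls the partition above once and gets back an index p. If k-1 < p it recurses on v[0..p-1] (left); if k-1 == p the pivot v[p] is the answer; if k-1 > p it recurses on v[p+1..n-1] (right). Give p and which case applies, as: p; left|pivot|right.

3; right

pivot=6, i=-1
j=0: 12>6, skip
j=1: 10>6, skip
j=2: 3≤6, i=0, swap(0,2) ⇒ [3, 10, 12, 16, 4, 8, 15, 17, 5, 13, 6]
j=3: 16>6, skip
j=4: 4≤6, i=1, swap(1,4) ⇒ [3, 4, 12, 16, 10, 8, 15, 17, 5, 13, 6]
j=5: 8>6, skip
j=6: 15>6, skip
j=7: 17>6, skip
j=8: 5≤6, i=2, swap(2,8) ⇒ [3, 4, 5, 16, 10, 8, 15, 17, 12, 13, 6]
j=9: 13>6, skip
swap(3,10) ⇒ [3, 4, 5, 6, 10, 8, 15, 17, 12, 13, 16]; return 3
p = 3; k-1 = 6 > 3 ⇒ right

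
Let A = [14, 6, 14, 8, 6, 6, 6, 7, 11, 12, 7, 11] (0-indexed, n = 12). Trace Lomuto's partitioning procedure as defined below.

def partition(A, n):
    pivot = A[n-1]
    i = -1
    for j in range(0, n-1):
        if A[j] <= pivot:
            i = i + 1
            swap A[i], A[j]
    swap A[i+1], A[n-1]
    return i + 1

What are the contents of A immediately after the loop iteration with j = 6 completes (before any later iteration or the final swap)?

[6, 8, 6, 6, 6, 14, 14, 7, 11, 12, 7, 11]

pivot=11, i=-1
j=0: 14>11, skip
j=1: 6≤11, i=0, swap(0,1) ⇒ [6, 14, 14, 8, 6, 6, 6, 7, 11, 12, 7, 11]
j=2: 14>11, skip
j=3: 8≤11, i=1, swap(1,3) ⇒ [6, 8, 14, 14, 6, 6, 6, 7, 11, 12, 7, 11]
j=4: 6≤11, i=2, swap(2,4) ⇒ [6, 8, 6, 14, 14, 6, 6, 7, 11, 12, 7, 11]
j=5: 6≤11, i=3, swap(3,5) ⇒ [6, 8, 6, 6, 14, 14, 6, 7, 11, 12, 7, 11]
j=6: 6≤11, i=4, swap(4,6) ⇒ [6, 8, 6, 6, 6, 14, 14, 7, 11, 12, 7, 11]
(after j=6) A = [6, 8, 6, 6, 6, 14, 14, 7, 11, 12, 7, 11]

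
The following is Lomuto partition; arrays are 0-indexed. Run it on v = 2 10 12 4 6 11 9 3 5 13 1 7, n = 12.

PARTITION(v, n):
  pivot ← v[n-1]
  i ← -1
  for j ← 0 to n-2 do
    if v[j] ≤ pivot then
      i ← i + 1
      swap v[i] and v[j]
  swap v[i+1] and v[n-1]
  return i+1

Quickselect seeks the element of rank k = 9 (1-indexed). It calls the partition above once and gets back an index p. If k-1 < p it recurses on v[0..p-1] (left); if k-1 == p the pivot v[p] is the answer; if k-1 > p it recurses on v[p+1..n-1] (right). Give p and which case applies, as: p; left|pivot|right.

pivot=7, i=-1
j=0: 2≤7, i=0, swap(0,0) ⇒ 2 10 12 4 6 11 9 3 5 13 1 7
j=1: 10>7, skip
j=2: 12>7, skip
j=3: 4≤7, i=1, swap(1,3) ⇒ 2 4 12 10 6 11 9 3 5 13 1 7
j=4: 6≤7, i=2, swap(2,4) ⇒ 2 4 6 10 12 11 9 3 5 13 1 7
j=5: 11>7, skip
j=6: 9>7, skip
j=7: 3≤7, i=3, swap(3,7) ⇒ 2 4 6 3 12 11 9 10 5 13 1 7
j=8: 5≤7, i=4, swap(4,8) ⇒ 2 4 6 3 5 11 9 10 12 13 1 7
j=9: 13>7, skip
j=10: 1≤7, i=5, swap(5,10) ⇒ 2 4 6 3 5 1 9 10 12 13 11 7
swap(6,11) ⇒ 2 4 6 3 5 1 7 10 12 13 11 9; return 6
p = 6; k-1 = 8 > 6 ⇒ right

6; right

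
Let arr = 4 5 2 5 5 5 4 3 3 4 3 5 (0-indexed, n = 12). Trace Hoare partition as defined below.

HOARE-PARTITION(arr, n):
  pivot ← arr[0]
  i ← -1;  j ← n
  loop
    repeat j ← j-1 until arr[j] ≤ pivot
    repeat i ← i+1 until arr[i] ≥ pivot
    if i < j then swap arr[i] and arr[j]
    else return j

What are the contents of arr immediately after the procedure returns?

3 4 2 3 3 4 5 5 5 5 4 5

pivot=4
j stops at 10 (3), i stops at 0 (4); swap ⇒ 3 5 2 5 5 5 4 3 3 4 4 5
j stops at 9 (4), i stops at 1 (5); swap ⇒ 3 4 2 5 5 5 4 3 3 5 4 5
j stops at 8 (3), i stops at 3 (5); swap ⇒ 3 4 2 3 5 5 4 3 5 5 4 5
j stops at 7 (3), i stops at 4 (5); swap ⇒ 3 4 2 3 3 5 4 5 5 5 4 5
j stops at 6 (4), i stops at 5 (5); swap ⇒ 3 4 2 3 3 4 5 5 5 5 4 5
j stops at 5, i stops at 6; i≥j ⇒ return 5. arr=3 4 2 3 3 4 5 5 5 5 4 5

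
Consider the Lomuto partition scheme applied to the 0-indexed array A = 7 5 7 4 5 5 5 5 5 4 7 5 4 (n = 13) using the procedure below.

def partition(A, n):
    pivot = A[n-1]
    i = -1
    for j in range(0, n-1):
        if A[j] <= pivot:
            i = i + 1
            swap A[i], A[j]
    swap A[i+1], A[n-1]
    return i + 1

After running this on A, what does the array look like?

4 4 4 7 5 5 5 5 5 5 7 5 7

pivot = A[12] = 4; i = -1
j=0: A[0]=7 > 4 → no swap
j=1: A[1]=5 > 4 → no swap
j=2: A[2]=7 > 4 → no swap
j=3: A[3]=4 ≤ 4 → i=0, swap A[0],A[3] → 4 5 7 7 5 5 5 5 5 4 7 5 4
j=4: A[4]=5 > 4 → no swap
j=5: A[5]=5 > 4 → no swap
j=6: A[6]=5 > 4 → no swap
j=7: A[7]=5 > 4 → no swap
j=8: A[8]=5 > 4 → no swap
j=9: A[9]=4 ≤ 4 → i=1, swap A[1],A[9] → 4 4 7 7 5 5 5 5 5 5 7 5 4
j=10: A[10]=7 > 4 → no swap
j=11: A[11]=5 > 4 → no swap
final swap A[2],A[12] → 4 4 4 7 5 5 5 5 5 5 7 5 7; return 2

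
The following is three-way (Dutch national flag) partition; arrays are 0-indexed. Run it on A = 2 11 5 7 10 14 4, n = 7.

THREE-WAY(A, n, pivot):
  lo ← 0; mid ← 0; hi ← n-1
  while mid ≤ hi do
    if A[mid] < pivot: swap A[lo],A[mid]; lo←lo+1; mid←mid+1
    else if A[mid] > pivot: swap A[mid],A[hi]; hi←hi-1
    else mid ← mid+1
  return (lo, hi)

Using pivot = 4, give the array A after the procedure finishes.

pivot = 4; lo=0, mid=0, hi=6
A[mid]=2<4: swap A[0],A[0]; lo=1,mid=1 → 2 11 5 7 10 14 4
A[mid]=11>4: swap A[1],A[6]; hi=5 → 2 4 5 7 10 14 11
A[mid]=4=4: mid=2
A[mid]=5>4: swap A[2],A[5]; hi=4 → 2 4 14 7 10 5 11
A[mid]=14>4: swap A[2],A[4]; hi=3 → 2 4 10 7 14 5 11
A[mid]=10>4: swap A[2],A[3]; hi=2 → 2 4 7 10 14 5 11
A[mid]=7>4: swap A[2],A[2]; hi=1 → 2 4 7 10 14 5 11
end: lo=1, hi=1; A = 2 4 7 10 14 5 11

2 4 7 10 14 5 11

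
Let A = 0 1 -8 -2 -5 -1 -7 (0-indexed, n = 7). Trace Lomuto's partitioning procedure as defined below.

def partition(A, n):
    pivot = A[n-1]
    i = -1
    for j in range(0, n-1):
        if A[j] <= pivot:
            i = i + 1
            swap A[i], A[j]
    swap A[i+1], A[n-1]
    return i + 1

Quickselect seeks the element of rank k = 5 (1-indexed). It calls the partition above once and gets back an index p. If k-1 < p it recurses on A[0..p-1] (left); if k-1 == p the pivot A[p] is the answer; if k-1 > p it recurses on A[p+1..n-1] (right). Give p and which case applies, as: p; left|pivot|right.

1; right

pivot = A[6] = -7; i = -1
j=0: A[0]=0 > -7 → no swap
j=1: A[1]=1 > -7 → no swap
j=2: A[2]=-8 ≤ -7 → i=0, swap A[0],A[2] → -8 1 0 -2 -5 -1 -7
j=3: A[3]=-2 > -7 → no swap
j=4: A[4]=-5 > -7 → no swap
j=5: A[5]=-1 > -7 → no swap
final swap A[1],A[6] → -8 -7 0 -2 -5 -1 1; return 1
p = 1; k-1 = 4 > 1 ⇒ right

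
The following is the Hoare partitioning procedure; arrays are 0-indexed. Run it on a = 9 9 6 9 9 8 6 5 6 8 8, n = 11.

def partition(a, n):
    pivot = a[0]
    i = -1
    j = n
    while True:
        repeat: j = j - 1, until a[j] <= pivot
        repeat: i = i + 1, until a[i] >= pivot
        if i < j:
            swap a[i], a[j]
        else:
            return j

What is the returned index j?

6

pivot=9
j stops at 10 (8), i stops at 0 (9); swap ⇒ 8 9 6 9 9 8 6 5 6 8 9
j stops at 9 (8), i stops at 1 (9); swap ⇒ 8 8 6 9 9 8 6 5 6 9 9
j stops at 8 (6), i stops at 3 (9); swap ⇒ 8 8 6 6 9 8 6 5 9 9 9
j stops at 7 (5), i stops at 4 (9); swap ⇒ 8 8 6 6 5 8 6 9 9 9 9
j stops at 6, i stops at 7; i≥j ⇒ return 6. a=8 8 6 6 5 8 6 9 9 9 9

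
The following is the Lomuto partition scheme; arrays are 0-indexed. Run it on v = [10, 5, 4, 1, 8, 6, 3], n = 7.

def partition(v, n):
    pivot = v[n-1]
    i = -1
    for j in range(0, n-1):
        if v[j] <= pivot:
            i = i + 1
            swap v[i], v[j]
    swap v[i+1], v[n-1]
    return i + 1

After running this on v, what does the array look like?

[1, 3, 4, 10, 8, 6, 5]

pivot = v[6] = 3; i = -1
j=0: v[0]=10 > 3 → no swap
j=1: v[1]=5 > 3 → no swap
j=2: v[2]=4 > 3 → no swap
j=3: v[3]=1 ≤ 3 → i=0, swap v[0],v[3] → [1, 5, 4, 10, 8, 6, 3]
j=4: v[4]=8 > 3 → no swap
j=5: v[5]=6 > 3 → no swap
final swap v[1],v[6] → [1, 3, 4, 10, 8, 6, 5]; return 1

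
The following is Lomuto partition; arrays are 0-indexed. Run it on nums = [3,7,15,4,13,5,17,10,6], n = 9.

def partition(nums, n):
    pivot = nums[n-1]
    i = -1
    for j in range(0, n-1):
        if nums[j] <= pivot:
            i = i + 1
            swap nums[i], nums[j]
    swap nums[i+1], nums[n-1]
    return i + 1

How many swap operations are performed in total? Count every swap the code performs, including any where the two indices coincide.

pivot = nums[8] = 6; i = -1
j=0: nums[0]=3 ≤ 6 → i=0, swap nums[0],nums[0] (no change) → [3,7,15,4,13,5,17,10,6]
j=1: nums[1]=7 > 6 → no swap
j=2: nums[2]=15 > 6 → no swap
j=3: nums[3]=4 ≤ 6 → i=1, swap nums[1],nums[3] → [3,4,15,7,13,5,17,10,6]
j=4: nums[4]=13 > 6 → no swap
j=5: nums[5]=5 ≤ 6 → i=2, swap nums[2],nums[5] → [3,4,5,7,13,15,17,10,6]
j=6: nums[6]=17 > 6 → no swap
j=7: nums[7]=10 > 6 → no swap
final swap nums[3],nums[8] → [3,4,5,6,13,15,17,10,7]; return 3

4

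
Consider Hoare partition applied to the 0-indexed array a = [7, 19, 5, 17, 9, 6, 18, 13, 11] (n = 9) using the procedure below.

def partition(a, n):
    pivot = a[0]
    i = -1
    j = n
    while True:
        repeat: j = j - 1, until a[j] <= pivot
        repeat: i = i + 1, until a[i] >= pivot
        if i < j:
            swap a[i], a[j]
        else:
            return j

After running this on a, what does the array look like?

pivot = a[0] = 7; i = -1, j = 9
j→5 (a[5]=6≤7), i→0 (a[0]=7≥7); i<j, swap → [6, 19, 5, 17, 9, 7, 18, 13, 11]
j→2 (a[2]=5≤7), i→1 (a[1]=19≥7); i<j, swap → [6, 5, 19, 17, 9, 7, 18, 13, 11]
j→1, i→2; i≥j, return j=1. a = [6, 5, 19, 17, 9, 7, 18, 13, 11]

[6, 5, 19, 17, 9, 7, 18, 13, 11]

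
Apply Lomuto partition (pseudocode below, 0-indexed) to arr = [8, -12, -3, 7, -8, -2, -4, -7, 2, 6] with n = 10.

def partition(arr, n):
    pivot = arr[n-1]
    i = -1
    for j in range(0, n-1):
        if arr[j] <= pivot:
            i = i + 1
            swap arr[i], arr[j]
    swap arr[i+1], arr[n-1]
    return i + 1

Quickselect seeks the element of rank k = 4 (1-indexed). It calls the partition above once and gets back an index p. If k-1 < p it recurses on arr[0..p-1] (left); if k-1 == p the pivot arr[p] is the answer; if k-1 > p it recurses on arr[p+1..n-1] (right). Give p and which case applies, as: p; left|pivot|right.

7; left

pivot = arr[9] = 6; i = -1
j=0: arr[0]=8 > 6 → no swap
j=1: arr[1]=-12 ≤ 6 → i=0, swap arr[0],arr[1] → [-12, 8, -3, 7, -8, -2, -4, -7, 2, 6]
j=2: arr[2]=-3 ≤ 6 → i=1, swap arr[1],arr[2] → [-12, -3, 8, 7, -8, -2, -4, -7, 2, 6]
j=3: arr[3]=7 > 6 → no swap
j=4: arr[4]=-8 ≤ 6 → i=2, swap arr[2],arr[4] → [-12, -3, -8, 7, 8, -2, -4, -7, 2, 6]
j=5: arr[5]=-2 ≤ 6 → i=3, swap arr[3],arr[5] → [-12, -3, -8, -2, 8, 7, -4, -7, 2, 6]
j=6: arr[6]=-4 ≤ 6 → i=4, swap arr[4],arr[6] → [-12, -3, -8, -2, -4, 7, 8, -7, 2, 6]
j=7: arr[7]=-7 ≤ 6 → i=5, swap arr[5],arr[7] → [-12, -3, -8, -2, -4, -7, 8, 7, 2, 6]
j=8: arr[8]=2 ≤ 6 → i=6, swap arr[6],arr[8] → [-12, -3, -8, -2, -4, -7, 2, 7, 8, 6]
final swap arr[7],arr[9] → [-12, -3, -8, -2, -4, -7, 2, 6, 8, 7]; return 7
p = 7; k-1 = 3 < 7 ⇒ left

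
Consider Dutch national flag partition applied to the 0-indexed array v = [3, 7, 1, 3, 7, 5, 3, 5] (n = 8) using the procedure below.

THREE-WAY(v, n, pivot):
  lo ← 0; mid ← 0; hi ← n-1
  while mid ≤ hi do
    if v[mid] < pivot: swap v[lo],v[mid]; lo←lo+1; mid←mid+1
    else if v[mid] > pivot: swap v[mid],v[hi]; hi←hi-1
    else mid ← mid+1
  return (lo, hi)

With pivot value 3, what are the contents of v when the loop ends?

pivot = 3; lo=0, mid=0, hi=7
v[mid]=3=3: mid=1
v[mid]=7>3: swap v[1],v[7]; hi=6 → [3, 5, 1, 3, 7, 5, 3, 7]
v[mid]=5>3: swap v[1],v[6]; hi=5 → [3, 3, 1, 3, 7, 5, 5, 7]
v[mid]=3=3: mid=2
v[mid]=1<3: swap v[0],v[2]; lo=1,mid=3 → [1, 3, 3, 3, 7, 5, 5, 7]
v[mid]=3=3: mid=4
v[mid]=7>3: swap v[4],v[5]; hi=4 → [1, 3, 3, 3, 5, 7, 5, 7]
v[mid]=5>3: swap v[4],v[4]; hi=3 → [1, 3, 3, 3, 5, 7, 5, 7]
end: lo=1, hi=3; v = [1, 3, 3, 3, 5, 7, 5, 7]

[1, 3, 3, 3, 5, 7, 5, 7]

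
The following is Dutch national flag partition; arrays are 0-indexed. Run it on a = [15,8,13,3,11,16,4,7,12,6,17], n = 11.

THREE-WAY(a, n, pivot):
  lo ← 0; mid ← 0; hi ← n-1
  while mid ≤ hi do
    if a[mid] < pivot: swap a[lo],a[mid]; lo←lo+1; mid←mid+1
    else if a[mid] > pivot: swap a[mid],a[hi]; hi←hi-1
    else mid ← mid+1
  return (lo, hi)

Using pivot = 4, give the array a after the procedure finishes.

pivot = 4; lo=0, mid=0, hi=10
a[mid]=15>4: swap a[0],a[10]; hi=9 → [17,8,13,3,11,16,4,7,12,6,15]
a[mid]=17>4: swap a[0],a[9]; hi=8 → [6,8,13,3,11,16,4,7,12,17,15]
a[mid]=6>4: swap a[0],a[8]; hi=7 → [12,8,13,3,11,16,4,7,6,17,15]
a[mid]=12>4: swap a[0],a[7]; hi=6 → [7,8,13,3,11,16,4,12,6,17,15]
a[mid]=7>4: swap a[0],a[6]; hi=5 → [4,8,13,3,11,16,7,12,6,17,15]
a[mid]=4=4: mid=1
a[mid]=8>4: swap a[1],a[5]; hi=4 → [4,16,13,3,11,8,7,12,6,17,15]
a[mid]=16>4: swap a[1],a[4]; hi=3 → [4,11,13,3,16,8,7,12,6,17,15]
a[mid]=11>4: swap a[1],a[3]; hi=2 → [4,3,13,11,16,8,7,12,6,17,15]
a[mid]=3<4: swap a[0],a[1]; lo=1,mid=2 → [3,4,13,11,16,8,7,12,6,17,15]
a[mid]=13>4: swap a[2],a[2]; hi=1 → [3,4,13,11,16,8,7,12,6,17,15]
end: lo=1, hi=1; a = [3,4,13,11,16,8,7,12,6,17,15]

[3,4,13,11,16,8,7,12,6,17,15]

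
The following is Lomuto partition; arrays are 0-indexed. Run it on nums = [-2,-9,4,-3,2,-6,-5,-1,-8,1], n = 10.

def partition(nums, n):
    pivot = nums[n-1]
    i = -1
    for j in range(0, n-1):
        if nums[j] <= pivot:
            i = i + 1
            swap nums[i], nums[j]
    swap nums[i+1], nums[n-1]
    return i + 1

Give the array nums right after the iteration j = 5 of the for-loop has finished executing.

[-2,-9,-3,-6,2,4,-5,-1,-8,1]

pivot = nums[9] = 1; i = -1
j=0: nums[0]=-2 ≤ 1 → i=0, swap nums[0],nums[0] (no change) → [-2,-9,4,-3,2,-6,-5,-1,-8,1]
j=1: nums[1]=-9 ≤ 1 → i=1, swap nums[1],nums[1] (no change) → [-2,-9,4,-3,2,-6,-5,-1,-8,1]
j=2: nums[2]=4 > 1 → no swap
j=3: nums[3]=-3 ≤ 1 → i=2, swap nums[2],nums[3] → [-2,-9,-3,4,2,-6,-5,-1,-8,1]
j=4: nums[4]=2 > 1 → no swap
j=5: nums[5]=-6 ≤ 1 → i=3, swap nums[3],nums[5] → [-2,-9,-3,-6,2,4,-5,-1,-8,1]
(after j=5) nums = [-2,-9,-3,-6,2,4,-5,-1,-8,1]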